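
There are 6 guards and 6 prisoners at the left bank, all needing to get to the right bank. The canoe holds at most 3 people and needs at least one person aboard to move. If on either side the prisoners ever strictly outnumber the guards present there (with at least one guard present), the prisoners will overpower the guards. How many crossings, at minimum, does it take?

Following every safe sequence of crossings from the start, the most of the 12 that can be at the right bank as the canoe arrives there on crossings 1, 3, 5 is 3, 5, 6 respectively; the best ever achieved is 6 of 12.
From crossing 7 on, no configuration arises that was not already reachable earlier: only 17 distinct safe configurations (who is on which side, and where the canoe is) can ever be reached, none of them has everyone across, and every continuation just revisits them. They are: 0 guards + 0 prisoners across (canoe back at the start); 0 guards + 1 prisoner across (canoe there); 0 guards + 1 prisoner across (canoe back at the start); 0 guards + 2 prisoners across (canoe there); 0 guards + 2 prisoners across (canoe back at the start); 0 guards + 3 prisoners across (canoe there); 0 guards + 3 prisoners across (canoe back at the start); 0 guards + 4 prisoners across (canoe there); 0 guards + 4 prisoners across (canoe back at the start); 0 guards + 5 prisoners across (canoe there); 0 guards + 5 prisoners across (canoe back at the start); 0 guards + 6 prisoners across (canoe there); 1 guard + 1 prisoner across (canoe there); 1 guard + 1 prisoner across (canoe back at the start); 2 guards + 2 prisoners across (canoe there); 2 guards + 2 prisoners across (canoe back at the start); 3 guards + 3 prisoners across (canoe there). So no valid plan exists.

impossible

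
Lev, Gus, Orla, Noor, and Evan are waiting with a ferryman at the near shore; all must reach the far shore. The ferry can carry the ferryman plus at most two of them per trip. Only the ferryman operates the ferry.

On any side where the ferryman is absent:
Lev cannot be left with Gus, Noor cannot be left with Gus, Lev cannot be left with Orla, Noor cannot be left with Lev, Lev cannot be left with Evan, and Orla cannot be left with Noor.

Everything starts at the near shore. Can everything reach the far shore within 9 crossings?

Yes

Yes — this plan uses 7 crossings (≤ 9):
1. Ferryman goes to the far shore with Lev and Noor.  [the near shore: Evan, Gus, Orla | the far shore: Lev, Noor]
2. Ferryman goes back to the near shore with Lev.  [the near shore: Evan, Gus, Lev, Orla | the far shore: Noor]
3. Ferryman goes to the far shore with Evan and Lev.  [the near shore: Gus, Orla | the far shore: Evan, Lev, Noor]
4. Ferryman goes back to the near shore with Lev.  [the near shore: Gus, Lev, Orla | the far shore: Evan, Noor]
5. Ferryman goes to the far shore with Gus and Orla.  [the near shore: Lev | the far shore: Evan, Gus, Noor, Orla]
6. Ferryman goes back to the near shore with Noor.  [the near shore: Lev, Noor | the far shore: Evan, Gus, Orla]
7. Ferryman goes to the far shore with Lev and Noor.  [the near shore: — | the far shore: Evan, Gus, Lev, Noor, Orla]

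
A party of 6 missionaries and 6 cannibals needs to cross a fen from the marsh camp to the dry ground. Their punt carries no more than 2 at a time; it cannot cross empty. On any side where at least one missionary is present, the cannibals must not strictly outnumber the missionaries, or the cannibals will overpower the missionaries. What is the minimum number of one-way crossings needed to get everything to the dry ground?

impossible

Following every safe sequence of crossings from the start, the most of the 12 that can be at the dry ground as the punt arrives there on crossings 1, 3, 5, 7, 9 is 2, 3, 4, 5, 6 respectively; the best ever achieved is 6 of 12.
From crossing 11 on, no configuration arises that was not already reachable earlier: only 15 distinct safe configurations (who is on which side, and where the punt is) can ever be reached, none of them has everyone across, and every continuation just revisits them. They are: 0 missionaries + 0 cannibals across (punt back at the start); 0 missionaries + 1 cannibal across (punt there); 0 missionaries + 1 cannibal across (punt back at the start); 0 missionaries + 2 cannibals across (punt there); 0 missionaries + 2 cannibals across (punt back at the start); 0 missionaries + 3 cannibals across (punt there); 0 missionaries + 3 cannibals across (punt back at the start); 0 missionaries + 4 cannibals across (punt there); 0 missionaries + 4 cannibals across (punt back at the start); 0 missionaries + 5 cannibals across (punt there); 0 missionaries + 5 cannibals across (punt back at the start); 0 missionaries + 6 cannibals across (punt there); 1 missionary + 1 cannibal across (punt there); 1 missionary + 1 cannibal across (punt back at the start); 2 missionaries + 2 cannibals across (punt there). So no valid plan exists.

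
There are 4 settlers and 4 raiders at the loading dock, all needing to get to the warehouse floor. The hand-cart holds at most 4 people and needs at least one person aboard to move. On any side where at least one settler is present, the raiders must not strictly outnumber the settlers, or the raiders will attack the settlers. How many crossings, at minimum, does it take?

5

Counting alone: each trip to the warehouse floor takes at most 4 across and each return brings at least 1 back, so after t trips out (and t−1 returns) at most 4t − (t−1) of the 8 are across; that first reaches 8 at t = 3, so at least 5 crossings are needed.
The plan below uses exactly 5 crossings, so it is optimal:
1. 2 raiders → the warehouse floor.  (the loading dock: 4S 2R; the warehouse floor: 0S 2R)
2. 1 raider ← the loading dock.  (the loading dock: 4S 3R; the warehouse floor: 0S 1R)
3. 4 settlers → the warehouse floor.  (the loading dock: 0S 3R; the warehouse floor: 4S 1R)
4. 1 raider ← the loading dock.  (the loading dock: 0S 4R; the warehouse floor: 4S 0R)
5. 4 raiders → the warehouse floor.  (the loading dock: 0S 0R; the warehouse floor: 4S 4R)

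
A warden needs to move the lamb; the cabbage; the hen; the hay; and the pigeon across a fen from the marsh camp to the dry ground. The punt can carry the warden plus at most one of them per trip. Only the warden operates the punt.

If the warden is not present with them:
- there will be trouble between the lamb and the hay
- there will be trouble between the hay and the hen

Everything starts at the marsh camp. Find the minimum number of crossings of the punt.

11

Counting alone: the warden can take at most 1 across per trip to the dry ground, so moving all 5 needs at least 5 loaded trips out, with a return between consecutive ones — at least 9 crossings.
The safety rule pushes this higher. Following every safe sequence of crossings, the most of the 5 that can be at the dry ground as the punt arrives there on crossing 9 is 4 — never all 5.
So no plan with fewer than 11 crossings exists, and this one achieves 11:
1. Warden goes to the dry ground with the hay.  [the marsh camp: the cabbage, the hen, the lamb, the pigeon | the dry ground: the hay]
2. Warden goes back to the marsh camp alone.  [the marsh camp: the cabbage, the hen, the lamb, the pigeon | the dry ground: the hay]
3. Warden goes to the dry ground with the lamb.  [the marsh camp: the cabbage, the hen, the pigeon | the dry ground: the hay, the lamb]
4. Warden goes back to the marsh camp with the hay.  [the marsh camp: the cabbage, the hay, the hen, the pigeon | the dry ground: the lamb]
5. Warden goes to the dry ground with the hen.  [the marsh camp: the cabbage, the hay, the pigeon | the dry ground: the hen, the lamb]
6. Warden goes back to the marsh camp alone.  [the marsh camp: the cabbage, the hay, the pigeon | the dry ground: the hen, the lamb]
7. Warden goes to the dry ground with the cabbage.  [the marsh camp: the hay, the pigeon | the dry ground: the cabbage, the hen, the lamb]
8. Warden goes back to the marsh camp alone.  [the marsh camp: the hay, the pigeon | the dry ground: the cabbage, the hen, the lamb]
9. Warden goes to the dry ground with the pigeon.  [the marsh camp: the hay | the dry ground: the cabbage, the hen, the lamb, the pigeon]
10. Warden goes back to the marsh camp alone.  [the marsh camp: the hay | the dry ground: the cabbage, the hen, the lamb, the pigeon]
11. Warden goes to the dry ground with the hay.  [the marsh camp: — | the dry ground: the cabbage, the hay, the hen, the lamb, the pigeon]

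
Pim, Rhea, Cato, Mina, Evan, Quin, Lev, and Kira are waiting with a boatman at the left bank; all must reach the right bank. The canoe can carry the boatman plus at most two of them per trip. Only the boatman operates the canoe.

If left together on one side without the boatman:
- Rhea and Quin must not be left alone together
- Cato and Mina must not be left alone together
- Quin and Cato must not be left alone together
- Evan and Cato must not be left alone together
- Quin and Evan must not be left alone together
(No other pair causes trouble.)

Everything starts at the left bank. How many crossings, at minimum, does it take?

13

Counting alone: the boatman can take at most 2 across per trip to the right bank, so moving all 8 needs at least 4 loaded trips out, with a return between consecutive ones — at least 7 crossings.
The safety rule pushes this higher. Following every safe sequence of crossings, the most of the 8 that can be at the right bank as the canoe arrives there on crossings 7, 9, 11 is 5, 6, 7 respectively — never all 8.
So no plan with fewer than 13 crossings exists, and this one achieves 13:
1. Boatman goes to the right bank with Cato and Quin.  [the left bank: Evan, Kira, Lev, Mina, Pim, Rhea | the right bank: Cato, Quin]
2. Boatman goes back to the left bank with Cato.  [the left bank: Cato, Evan, Kira, Lev, Mina, Pim, Rhea | the right bank: Quin]
3. Boatman goes to the right bank with Cato and Pim.  [the left bank: Evan, Kira, Lev, Mina, Rhea | the right bank: Cato, Pim, Quin]
4. Boatman goes back to the left bank with Cato.  [the left bank: Cato, Evan, Kira, Lev, Mina, Rhea | the right bank: Pim, Quin]
5. Boatman goes to the right bank with Cato and Rhea.  [the left bank: Evan, Kira, Lev, Mina | the right bank: Cato, Pim, Quin, Rhea]
6. Boatman goes back to the left bank with Quin.  [the left bank: Evan, Kira, Lev, Mina, Quin | the right bank: Cato, Pim, Rhea]
7. Boatman goes to the right bank with Evan and Mina.  [the left bank: Kira, Lev, Quin | the right bank: Cato, Evan, Mina, Pim, Rhea]
8. Boatman goes back to the left bank with Cato.  [the left bank: Cato, Kira, Lev, Quin | the right bank: Evan, Mina, Pim, Rhea]
9. Boatman goes to the right bank with Cato and Lev.  [the left bank: Kira, Quin | the right bank: Cato, Evan, Lev, Mina, Pim, Rhea]
10. Boatman goes back to the left bank with Cato.  [the left bank: Cato, Kira, Quin | the right bank: Evan, Lev, Mina, Pim, Rhea]
11. Boatman goes to the right bank with Cato and Kira.  [the left bank: Quin | the right bank: Cato, Evan, Kira, Lev, Mina, Pim, Rhea]
12. Boatman goes back to the left bank with Cato.  [the left bank: Cato, Quin | the right bank: Evan, Kira, Lev, Mina, Pim, Rhea]
13. Boatman goes to the right bank with Cato and Quin.  [the left bank: — | the right bank: Cato, Evan, Kira, Lev, Mina, Pim, Quin, Rhea]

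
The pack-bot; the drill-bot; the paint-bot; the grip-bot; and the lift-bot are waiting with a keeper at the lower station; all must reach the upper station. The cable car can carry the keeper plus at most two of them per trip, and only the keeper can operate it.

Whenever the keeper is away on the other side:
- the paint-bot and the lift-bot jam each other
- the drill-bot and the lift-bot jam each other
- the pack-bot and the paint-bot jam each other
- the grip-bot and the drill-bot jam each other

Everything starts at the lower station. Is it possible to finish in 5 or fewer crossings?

No

Counting alone: the keeper can take at most 2 across per trip to the upper station, so moving all 5 needs at least 3 loaded trips out, with a return between consecutive ones — at least 5 crossings.
The safety rule pushes this higher. Following every safe sequence of crossings, the most of the 5 that can be at the upper station as the cable car arrives there on crossing 5 is 4 — never all 5.
So the move cannot be finished within 5 crossings. (The shortest complete plan takes 7:)
1. Keeper goes to the upper station with the drill-bot and the paint-bot.  [the lower station: the grip-bot, the lift-bot, the pack-bot | the upper station: the drill-bot, the paint-bot]
2. Keeper goes back to the lower station alone.  [the lower station: the grip-bot, the lift-bot, the pack-bot | the upper station: the drill-bot, the paint-bot]
3. Keeper goes to the upper station with the pack-bot.  [the lower station: the grip-bot, the lift-bot | the upper station: the drill-bot, the pack-bot, the paint-bot]
4. Keeper goes back to the lower station with the paint-bot.  [the lower station: the grip-bot, the lift-bot, the paint-bot | the upper station: the drill-bot, the pack-bot]
5. Keeper goes to the upper station with the grip-bot and the lift-bot.  [the lower station: the paint-bot | the upper station: the drill-bot, the grip-bot, the lift-bot, the pack-bot]
6. Keeper goes back to the lower station with the drill-bot.  [the lower station: the drill-bot, the paint-bot | the upper station: the grip-bot, the lift-bot, the pack-bot]
7. Keeper goes to the upper station with the drill-bot and the paint-bot.  [the lower station: — | the upper station: the drill-bot, the grip-bot, the lift-bot, the pack-bot, the paint-bot]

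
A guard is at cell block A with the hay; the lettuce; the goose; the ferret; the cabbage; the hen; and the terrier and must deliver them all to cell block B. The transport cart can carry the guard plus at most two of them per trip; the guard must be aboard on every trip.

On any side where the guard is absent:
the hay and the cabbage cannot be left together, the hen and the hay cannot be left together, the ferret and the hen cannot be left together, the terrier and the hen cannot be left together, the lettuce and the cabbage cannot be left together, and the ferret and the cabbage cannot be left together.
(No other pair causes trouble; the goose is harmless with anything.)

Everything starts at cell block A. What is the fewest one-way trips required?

9

Counting alone: the guard can take at most 2 across per trip to cell block B, so moving all 7 needs at least 4 loaded trips out, with a return between consecutive ones — at least 7 crossings.
The safety rule pushes this higher. Following every safe sequence of crossings, the most of the 7 that can be at cell block B as the transport cart arrives there on crossing 7 is 6 — never all 7.
So no plan with fewer than 9 crossings exists, and this one achieves 9:
1. Guard goes to cell block B with the cabbage and the hen.  [cell block A: the ferret, the goose, the hay, the lettuce, the terrier | cell block B: the cabbage, the hen]
2. Guard goes back to cell block A alone.  [cell block A: the ferret, the goose, the hay, the lettuce, the terrier | cell block B: the cabbage, the hen]
3. Guard goes to cell block B with the lettuce.  [cell block A: the ferret, the goose, the hay, the terrier | cell block B: the cabbage, the hen, the lettuce]
4. Guard goes back to cell block A with the cabbage.  [cell block A: the cabbage, the ferret, the goose, the hay, the terrier | cell block B: the hen, the lettuce]
5. Guard goes to cell block B with the ferret and the hay.  [cell block A: the cabbage, the goose, the terrier | cell block B: the ferret, the hay, the hen, the lettuce]
6. Guard goes back to cell block A with the hen.  [cell block A: the cabbage, the goose, the hen, the terrier | cell block B: the ferret, the hay, the lettuce]
7. Guard goes to cell block B with the goose and the terrier.  [cell block A: the cabbage, the hen | cell block B: the ferret, the goose, the hay, the lettuce, the terrier]
8. Guard goes back to cell block A alone.  [cell block A: the cabbage, the hen | cell block B: the ferret, the goose, the hay, the lettuce, the terrier]
9. Guard goes to cell block B with the cabbage and the hen.  [cell block A: — | cell block B: the cabbage, the ferret, the goose, the hay, the hen, the lettuce, the terrier]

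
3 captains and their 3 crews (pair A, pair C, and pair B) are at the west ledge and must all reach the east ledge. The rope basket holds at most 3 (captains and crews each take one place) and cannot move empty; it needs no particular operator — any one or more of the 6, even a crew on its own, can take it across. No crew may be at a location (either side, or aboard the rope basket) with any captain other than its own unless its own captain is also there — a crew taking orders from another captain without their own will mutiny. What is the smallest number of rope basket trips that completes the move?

Counting alone: each trip to the east ledge takes at most 3 across and each return brings at least 1 back, so after t trips out (and t−1 returns) at most 3t − (t−1) of the 6 are across; that first reaches 6 at t = 3, so at least 5 crossings are needed.
The plan below uses exactly 5 crossings, so it is optimal:
1. captain A and crew A cross → the east ledge.
2. captain A crosses ← the west ledge.
3. captain A, captain B, and captain C cross → the east ledge.
4. crew A crosses ← the west ledge.
5. crew A, crew B, and crew C cross → the east ledge.

5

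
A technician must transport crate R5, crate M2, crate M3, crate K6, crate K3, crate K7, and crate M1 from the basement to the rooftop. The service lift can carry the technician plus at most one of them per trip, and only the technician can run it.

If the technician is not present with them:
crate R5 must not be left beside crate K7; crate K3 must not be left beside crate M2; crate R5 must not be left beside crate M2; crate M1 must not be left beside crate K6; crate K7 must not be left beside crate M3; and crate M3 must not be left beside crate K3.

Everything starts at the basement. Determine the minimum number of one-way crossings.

Whatever the first load, the items left behind include a forbidden pair without the technician. No opening move is safe, so no plan exists.

impossible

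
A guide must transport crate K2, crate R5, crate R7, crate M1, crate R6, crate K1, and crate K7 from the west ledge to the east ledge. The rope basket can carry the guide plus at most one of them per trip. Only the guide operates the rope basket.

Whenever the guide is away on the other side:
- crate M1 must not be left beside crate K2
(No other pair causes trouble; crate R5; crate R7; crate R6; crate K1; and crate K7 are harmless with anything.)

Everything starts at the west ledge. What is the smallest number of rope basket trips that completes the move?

Counting alone: the guide can take at most 1 across per trip to the east ledge, so moving all 7 needs at least 7 loaded trips out, with a return between consecutive ones — at least 13 crossings.
The plan below uses exactly 13 crossings, so it is optimal:
1. Guide goes to the east ledge with crate K2.
2. Guide goes back to the west ledge alone.
3. Guide goes to the east ledge with crate R5.
4. Guide goes back to the west ledge alone.
5. Guide goes to the east ledge with crate R7.
6. Guide goes back to the west ledge alone.
7. Guide goes to the east ledge with crate R6.
8. Guide goes back to the west ledge alone.
9. Guide goes to the east ledge with crate K1.
10. Guide goes back to the west ledge alone.
11. Guide goes to the east ledge with crate K7.
12. Guide goes back to the west ledge alone.
13. Guide goes to the east ledge with crate M1.

13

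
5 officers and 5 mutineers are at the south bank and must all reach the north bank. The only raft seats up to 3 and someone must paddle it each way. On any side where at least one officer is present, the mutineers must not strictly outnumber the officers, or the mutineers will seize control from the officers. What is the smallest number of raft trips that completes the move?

11

Counting alone: each trip to the north bank takes at most 3 across and each return brings at least 1 back, so after t trips out (and t−1 returns) at most 3t − (t−1) of the 10 are across; that first reaches 10 at t = 5, so at least 9 crossings are needed.
The safety rule pushes this higher. Following every safe sequence of crossings, the most of the 10 that can be at the north bank as the raft arrives there on crossing 9 is 9 — never all 10.
So no plan with fewer than 11 crossings exists, and this one achieves 11:
1. 2 mutineers → the north bank.  (the south bank: 5O 3M; the north bank: 0O 2M)
2. 1 mutineer ← the south bank.  (the south bank: 5O 4M; the north bank: 0O 1M)
3. 3 mutineers → the north bank.  (the south bank: 5O 1M; the north bank: 0O 4M)
4. 1 mutineer ← the south bank.  (the south bank: 5O 2M; the north bank: 0O 3M)
5. 3 officers → the north bank.  (the south bank: 2O 2M; the north bank: 3O 3M)
6. 1 officer and 1 mutineer ← the south bank.  (the south bank: 3O 3M; the north bank: 2O 2M)
7. 3 officers → the north bank.  (the south bank: 0O 3M; the north bank: 5O 2M)
8. 1 mutineer ← the south bank.  (the south bank: 0O 4M; the north bank: 5O 1M)
9. 2 mutineers → the north bank.  (the south bank: 0O 2M; the north bank: 5O 3M)
10. 1 mutineer ← the south bank.  (the south bank: 0O 3M; the north bank: 5O 2M)
11. 3 mutineers → the north bank.  (the south bank: 0O 0M; the north bank: 5O 5M)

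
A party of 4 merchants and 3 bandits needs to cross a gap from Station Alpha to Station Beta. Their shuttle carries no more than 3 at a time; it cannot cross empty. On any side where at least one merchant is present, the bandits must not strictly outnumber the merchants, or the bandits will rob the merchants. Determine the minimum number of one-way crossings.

Counting alone: each trip to Station Beta takes at most 3 across and each return brings at least 1 back, so after t trips out (and t−1 returns) at most 3t − (t−1) of the 7 are across; that first reaches 7 at t = 3, so at least 5 crossings are needed.
The plan below uses exactly 5 crossings, so it is optimal:
1. 3 bandits → Station Beta.  (Station Alpha: 4M 0B; Station Beta: 0M 3B)
2. 1 bandit ← Station Alpha.  (Station Alpha: 4M 1B; Station Beta: 0M 2B)
3. 3 merchants → Station Beta.  (Station Alpha: 1M 1B; Station Beta: 3M 2B)
4. 1 merchant ← Station Alpha.  (Station Alpha: 2M 1B; Station Beta: 2M 2B)
5. 2 merchants and 1 bandit → Station Beta.  (Station Alpha: 0M 0B; Station Beta: 4M 3B)

5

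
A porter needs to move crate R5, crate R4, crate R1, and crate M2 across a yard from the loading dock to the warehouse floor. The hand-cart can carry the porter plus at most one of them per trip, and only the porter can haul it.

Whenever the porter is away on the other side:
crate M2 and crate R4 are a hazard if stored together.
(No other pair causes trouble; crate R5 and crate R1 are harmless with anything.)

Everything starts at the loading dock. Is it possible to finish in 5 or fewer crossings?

No

Counting alone: the porter can take at most 1 across per trip to the warehouse floor, so moving all 4 needs at least 4 loaded trips out, with a return between consecutive ones — at least 7 crossings.
Since 5 < 7, 5 crossings cannot be enough. (The shortest complete plan in fact takes 7:)
1. Porter goes to the warehouse floor with crate R4.  [the loading dock: crate M2, crate R1, crate R5 | the warehouse floor: crate R4]
2. Porter goes back to the loading dock alone.  [the loading dock: crate M2, crate R1, crate R5 | the warehouse floor: crate R4]
3. Porter goes to the warehouse floor with crate R5.  [the loading dock: crate M2, crate R1 | the warehouse floor: crate R4, crate R5]
4. Porter goes back to the loading dock alone.  [the loading dock: crate M2, crate R1 | the warehouse floor: crate R4, crate R5]
5. Porter goes to the warehouse floor with crate R1.  [the loading dock: crate M2 | the warehouse floor: crate R1, crate R4, crate R5]
6. Porter goes back to the loading dock alone.  [the loading dock: crate M2 | the warehouse floor: crate R1, crate R4, crate R5]
7. Porter goes to the warehouse floor with crate M2.  [the loading dock: — | the warehouse floor: crate M2, crate R1, crate R4, crate R5]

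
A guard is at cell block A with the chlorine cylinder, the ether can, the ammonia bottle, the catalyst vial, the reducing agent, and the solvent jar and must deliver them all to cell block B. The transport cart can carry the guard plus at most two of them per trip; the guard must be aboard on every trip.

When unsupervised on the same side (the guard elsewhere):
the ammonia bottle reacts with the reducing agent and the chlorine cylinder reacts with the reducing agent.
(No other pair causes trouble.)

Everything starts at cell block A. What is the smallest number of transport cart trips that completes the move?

5

Counting alone: the guard can take at most 2 across per trip to cell block B, so moving all 6 needs at least 3 loaded trips out, with a return between consecutive ones — at least 5 crossings.
The plan below uses exactly 5 crossings, so it is optimal:
1. Guard goes to cell block B with the ammonia bottle and the chlorine cylinder.
2. Guard goes back to cell block A alone.
3. Guard goes to cell block B with the catalyst vial and the ether can.
4. Guard goes back to cell block A alone.
5. Guard goes to cell block B with the reducing agent and the solvent jar.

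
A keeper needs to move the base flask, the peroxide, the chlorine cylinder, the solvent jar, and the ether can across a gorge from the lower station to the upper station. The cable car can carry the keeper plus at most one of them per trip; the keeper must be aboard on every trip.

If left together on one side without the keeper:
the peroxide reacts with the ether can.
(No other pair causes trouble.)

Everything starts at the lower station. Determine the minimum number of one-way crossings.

Counting alone: the keeper can take at most 1 across per trip to the upper station, so moving all 5 needs at least 5 loaded trips out, with a return between consecutive ones — at least 9 crossings.
The plan below uses exactly 9 crossings, so it is optimal:
1. Keeper goes to the upper station with the peroxide.  [the lower station: the base flask, the chlorine cylinder, the ether can, the solvent jar | the upper station: the peroxide]
2. Keeper goes back to the lower station alone.  [the lower station: the base flask, the chlorine cylinder, the ether can, the solvent jar | the upper station: the peroxide]
3. Keeper goes to the upper station with the base flask.  [the lower station: the chlorine cylinder, the ether can, the solvent jar | the upper station: the base flask, the peroxide]
4. Keeper goes back to the lower station alone.  [the lower station: the chlorine cylinder, the ether can, the solvent jar | the upper station: the base flask, the peroxide]
5. Keeper goes to the upper station with the chlorine cylinder.  [the lower station: the ether can, the solvent jar | the upper station: the base flask, the chlorine cylinder, the peroxide]
6. Keeper goes back to the lower station alone.  [the lower station: the ether can, the solvent jar | the upper station: the base flask, the chlorine cylinder, the peroxide]
7. Keeper goes to the upper station with the solvent jar.  [the lower station: the ether can | the upper station: the base flask, the chlorine cylinder, the peroxide, the solvent jar]
8. Keeper goes back to the lower station alone.  [the lower station: the ether can | the upper station: the base flask, the chlorine cylinder, the peroxide, the solvent jar]
9. Keeper goes to the upper station with the ether can.  [the lower station: — | the upper station: the base flask, the chlorine cylinder, the ether can, the peroxide, the solvent jar]

9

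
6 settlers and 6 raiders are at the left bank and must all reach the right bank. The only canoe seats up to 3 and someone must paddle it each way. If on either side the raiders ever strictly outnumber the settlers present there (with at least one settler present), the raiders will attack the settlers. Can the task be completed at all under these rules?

No

Following every safe sequence of crossings from the start, the most of the 12 that can be at the right bank as the canoe arrives there on crossings 1, 3, 5 is 3, 5, 6 respectively; the best ever achieved is 6 of 12.
From crossing 7 on, no configuration arises that was not already reachable earlier: only 17 distinct safe configurations (who is on which side, and where the canoe is) can ever be reached, none of them has everyone across, and every continuation just revisits them. They are: 0 settlers + 0 raiders across (canoe back at the start); 0 settlers + 1 raider across (canoe there); 0 settlers + 1 raider across (canoe back at the start); 0 settlers + 2 raiders across (canoe there); 0 settlers + 2 raiders across (canoe back at the start); 0 settlers + 3 raiders across (canoe there); 0 settlers + 3 raiders across (canoe back at the start); 0 settlers + 4 raiders across (canoe there); 0 settlers + 4 raiders across (canoe back at the start); 0 settlers + 5 raiders across (canoe there); 0 settlers + 5 raiders across (canoe back at the start); 0 settlers + 6 raiders across (canoe there); 1 settler + 1 raider across (canoe there); 1 settler + 1 raider across (canoe back at the start); 2 settlers + 2 raiders across (canoe there); 2 settlers + 2 raiders across (canoe back at the start); 3 settlers + 3 raiders across (canoe there). So no valid plan exists.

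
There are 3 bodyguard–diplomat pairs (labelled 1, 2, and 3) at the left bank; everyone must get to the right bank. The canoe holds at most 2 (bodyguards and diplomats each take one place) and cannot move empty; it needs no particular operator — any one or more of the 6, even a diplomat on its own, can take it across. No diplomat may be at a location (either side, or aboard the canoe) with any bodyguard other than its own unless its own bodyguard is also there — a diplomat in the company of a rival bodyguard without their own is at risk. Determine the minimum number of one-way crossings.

11

Counting alone: each trip to the right bank takes at most 2 across and each return brings at least 1 back, so after t trips out (and t−1 returns) at most 2t − (t−1) of the 6 are across; that first reaches 6 at t = 5, so at least 9 crossings are needed.
The safety rule pushes this higher. Following every safe sequence of crossings, the most of the 6 that can be at the right bank as the canoe arrives there on crossing 9 is 5 — never all 6.
So no plan with fewer than 11 crossings exists, and this one achieves 11:
1. bodyguard 1 and diplomat 1 cross → the right bank.
2. bodyguard 1 crosses ← the left bank.
3. diplomat 2 and diplomat 3 cross → the right bank.
4. diplomat 1 crosses ← the left bank.
5. bodyguard 2 and bodyguard 3 cross → the right bank.
6. bodyguard 2 and diplomat 2 cross ← the left bank.
7. bodyguard 1 and bodyguard 2 cross → the right bank.
8. diplomat 3 crosses ← the left bank.
9. diplomat 1 and diplomat 2 cross → the right bank.
10. bodyguard 3 crosses ← the left bank.
11. bodyguard 3 and diplomat 3 cross → the right bank.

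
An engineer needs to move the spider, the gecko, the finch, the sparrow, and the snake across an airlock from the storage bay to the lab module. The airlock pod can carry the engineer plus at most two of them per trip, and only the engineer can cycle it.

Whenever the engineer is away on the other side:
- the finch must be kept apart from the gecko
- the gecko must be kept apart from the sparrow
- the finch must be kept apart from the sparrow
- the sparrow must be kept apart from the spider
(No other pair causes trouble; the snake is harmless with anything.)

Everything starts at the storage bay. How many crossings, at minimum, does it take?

Counting alone: the engineer can take at most 2 across per trip to the lab module, so moving all 5 needs at least 3 loaded trips out, with a return between consecutive ones — at least 5 crossings.
The safety rule pushes this higher. Following every safe sequence of crossings, the most of the 5 that can be at the lab module as the airlock pod arrives there on crossing 5 is 4 — never all 5.
So no plan with fewer than 7 crossings exists, and this one achieves 7:
1. Engineer goes to the lab module with the gecko and the sparrow.
2. Engineer goes back to the storage bay with the gecko.
3. Engineer goes to the lab module with the gecko and the spider.
4. Engineer goes back to the storage bay with the sparrow.
5. Engineer goes to the lab module with the finch and the snake.
6. Engineer goes back to the storage bay with the gecko.
7. Engineer goes to the lab module with the gecko and the sparrow.

7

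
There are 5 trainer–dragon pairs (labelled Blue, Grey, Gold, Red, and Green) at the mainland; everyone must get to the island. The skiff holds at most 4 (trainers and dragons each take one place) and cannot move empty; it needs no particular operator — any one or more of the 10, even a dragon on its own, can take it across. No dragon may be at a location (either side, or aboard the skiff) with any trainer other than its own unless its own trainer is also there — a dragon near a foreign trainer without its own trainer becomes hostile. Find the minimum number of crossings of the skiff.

7

Counting alone: each trip to the island takes at most 4 across and each return brings at least 1 back, so after t trips out (and t−1 returns) at most 4t − (t−1) of the 10 are across; that first reaches 10 at t = 3, so at least 5 crossings are needed.
The safety rule pushes this higher. Following every safe sequence of crossings, the most of the 10 that can be at the island as the skiff arrives there on crossing 5 is 9 — never all 10.
So no plan with fewer than 7 crossings exists, and this one achieves 7:
1. dragon Blue and trainer Blue cross → the island.
2. trainer Blue crosses ← the mainland.
3. dragon Gold, dragon Green, dragon Grey, and dragon Red cross → the island.
4. dragon Blue crosses ← the mainland.
5. trainer Gold, trainer Green, trainer Grey, and trainer Red cross → the island.
6. dragon Grey and trainer Grey cross ← the mainland.
7. dragon Blue, dragon Grey, trainer Blue, and trainer Grey cross → the island.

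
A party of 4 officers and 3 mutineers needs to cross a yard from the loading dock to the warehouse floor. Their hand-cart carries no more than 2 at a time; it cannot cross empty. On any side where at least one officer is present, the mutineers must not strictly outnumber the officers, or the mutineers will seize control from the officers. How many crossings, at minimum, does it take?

Counting alone: each trip to the warehouse floor takes at most 2 across and each return brings at least 1 back, so after t trips out (and t−1 returns) at most 2t − (t−1) of the 7 are across; that first reaches 7 at t = 6, so at least 11 crossings are needed.
The plan below uses exactly 11 crossings, so it is optimal:
1. 2 mutineers → the warehouse floor.  (the loading dock: 4O 1M; the warehouse floor: 0O 2M)
2. 1 mutineer ← the loading dock.  (the loading dock: 4O 2M; the warehouse floor: 0O 1M)
3. 2 mutineers → the warehouse floor.  (the loading dock: 4O 0M; the warehouse floor: 0O 3M)
4. 1 mutineer ← the loading dock.  (the loading dock: 4O 1M; the warehouse floor: 0O 2M)
5. 2 officers → the warehouse floor.  (the loading dock: 2O 1M; the warehouse floor: 2O 2M)
6. 1 mutineer ← the loading dock.  (the loading dock: 2O 2M; the warehouse floor: 2O 1M)
7. 1 officer and 1 mutineer → the warehouse floor.  (the loading dock: 1O 1M; the warehouse floor: 3O 2M)
8. 1 officer ← the loading dock.  (the loading dock: 2O 1M; the warehouse floor: 2O 2M)
9. 1 officer and 1 mutineer → the warehouse floor.  (the loading dock: 1O 0M; the warehouse floor: 3O 3M)
10. 1 mutineer ← the loading dock.  (the loading dock: 1O 1M; the warehouse floor: 3O 2M)
11. 1 officer and 1 mutineer → the warehouse floor.  (the loading dock: 0O 0M; the warehouse floor: 4O 3M)

11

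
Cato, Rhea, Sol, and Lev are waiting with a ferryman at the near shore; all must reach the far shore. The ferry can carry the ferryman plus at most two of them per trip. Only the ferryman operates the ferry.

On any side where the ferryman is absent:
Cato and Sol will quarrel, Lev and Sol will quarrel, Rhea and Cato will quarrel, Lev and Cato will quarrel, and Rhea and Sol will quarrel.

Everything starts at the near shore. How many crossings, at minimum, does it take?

Counting alone: the ferryman can take at most 2 across per trip to the far shore, so moving all 4 needs at least 2 loaded trips out, with a return between consecutive ones — at least 3 crossings.
The safety rule pushes this higher. Following every safe sequence of crossings, the most of the 4 that can be at the far shore as the ferry arrives there on crossing 3 is 3 — never all 4.
So no plan with fewer than 5 crossings exists, and this one achieves 5:
1. Ferryman goes to the far shore with Cato and Sol.
2. Ferryman goes back to the near shore with Cato.
3. Ferryman goes to the far shore with Lev and Rhea.
4. Ferryman goes back to the near shore with Sol.
5. Ferryman goes to the far shore with Cato and Sol.

5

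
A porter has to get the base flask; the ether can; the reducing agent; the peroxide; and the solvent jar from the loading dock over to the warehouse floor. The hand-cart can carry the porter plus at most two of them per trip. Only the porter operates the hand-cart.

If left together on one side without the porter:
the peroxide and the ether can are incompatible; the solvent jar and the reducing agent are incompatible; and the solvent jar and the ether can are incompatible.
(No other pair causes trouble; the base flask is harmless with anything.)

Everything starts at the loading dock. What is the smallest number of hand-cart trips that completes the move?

Counting alone: the porter can take at most 2 across per trip to the warehouse floor, so moving all 5 needs at least 3 loaded trips out, with a return between consecutive ones — at least 5 crossings.
The plan below uses exactly 5 crossings, so it is optimal:
1. Porter goes to the warehouse floor with the ether can and the reducing agent.
2. Porter goes back to the loading dock alone.
3. Porter goes to the warehouse floor with the base flask.
4. Porter goes back to the loading dock alone.
5. Porter goes to the warehouse floor with the peroxide and the solvent jar.

5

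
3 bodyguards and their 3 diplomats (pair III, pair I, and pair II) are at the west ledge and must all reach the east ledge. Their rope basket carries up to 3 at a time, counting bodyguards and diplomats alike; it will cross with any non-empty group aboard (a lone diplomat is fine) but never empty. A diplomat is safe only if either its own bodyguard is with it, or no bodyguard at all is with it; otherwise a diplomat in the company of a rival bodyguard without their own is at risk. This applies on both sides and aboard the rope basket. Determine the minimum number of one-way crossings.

5

Counting alone: each trip to the east ledge takes at most 3 across and each return brings at least 1 back, so after t trips out (and t−1 returns) at most 3t − (t−1) of the 6 are across; that first reaches 6 at t = 3, so at least 5 crossings are needed.
The plan below uses exactly 5 crossings, so it is optimal:
1. bodyguard III and diplomat III cross → the east ledge.
2. bodyguard III crosses ← the west ledge.
3. bodyguard I, bodyguard II, and bodyguard III cross → the east ledge.
4. diplomat III crosses ← the west ledge.
5. diplomat I, diplomat II, and diplomat III cross → the east ledge.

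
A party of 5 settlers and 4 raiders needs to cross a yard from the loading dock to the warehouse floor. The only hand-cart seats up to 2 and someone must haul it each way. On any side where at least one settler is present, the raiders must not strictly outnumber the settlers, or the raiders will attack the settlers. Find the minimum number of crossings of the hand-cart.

Counting alone: each trip to the warehouse floor takes at most 2 across and each return brings at least 1 back, so after t trips out (and t−1 returns) at most 2t − (t−1) of the 9 are across; that first reaches 9 at t = 8, so at least 15 crossings are needed.
The plan below uses exactly 15 crossings, so it is optimal:
1. 2 raiders → the warehouse floor.  (the loading dock: 5S 2R; the warehouse floor: 0S 2R)
2. 1 raider ← the loading dock.  (the loading dock: 5S 3R; the warehouse floor: 0S 1R)
3. 2 raiders → the warehouse floor.  (the loading dock: 5S 1R; the warehouse floor: 0S 3R)
4. 1 raider ← the loading dock.  (the loading dock: 5S 2R; the warehouse floor: 0S 2R)
5. 2 settlers → the warehouse floor.  (the loading dock: 3S 2R; the warehouse floor: 2S 2R)
6. 1 raider ← the loading dock.  (the loading dock: 3S 3R; the warehouse floor: 2S 1R)
7. 1 settler and 1 raider → the warehouse floor.  (the loading dock: 2S 2R; the warehouse floor: 3S 2R)
8. 1 settler ← the loading dock.  (the loading dock: 3S 2R; the warehouse floor: 2S 2R)
9. 1 settler and 1 raider → the warehouse floor.  (the loading dock: 2S 1R; the warehouse floor: 3S 3R)
10. 1 raider ← the loading dock.  (the loading dock: 2S 2R; the warehouse floor: 3S 2R)
11. 1 settler and 1 raider → the warehouse floor.  (the loading dock: 1S 1R; the warehouse floor: 4S 3R)
12. 1 settler ← the loading dock.  (the loading dock: 2S 1R; the warehouse floor: 3S 3R)
13. 1 settler and 1 raider → the warehouse floor.  (the loading dock: 1S 0R; the warehouse floor: 4S 4R)
14. 1 raider ← the loading dock.  (the loading dock: 1S 1R; the warehouse floor: 4S 3R)
15. 1 settler and 1 raider → the warehouse floor.  (the loading dock: 0S 0R; the warehouse floor: 5S 4R)

15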